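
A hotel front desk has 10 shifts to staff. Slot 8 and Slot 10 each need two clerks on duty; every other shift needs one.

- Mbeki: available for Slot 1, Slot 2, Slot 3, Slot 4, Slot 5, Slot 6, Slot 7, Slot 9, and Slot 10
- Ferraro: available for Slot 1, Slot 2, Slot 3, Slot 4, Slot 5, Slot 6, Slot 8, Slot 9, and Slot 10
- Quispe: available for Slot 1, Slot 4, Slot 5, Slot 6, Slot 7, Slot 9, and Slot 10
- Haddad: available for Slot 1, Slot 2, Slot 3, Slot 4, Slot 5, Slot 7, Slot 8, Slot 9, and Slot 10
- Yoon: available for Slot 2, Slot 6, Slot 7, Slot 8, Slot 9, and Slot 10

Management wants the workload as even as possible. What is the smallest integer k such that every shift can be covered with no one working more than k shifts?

3

With 5 clerks and 12 worker-slots to fill, someone must work at least ⌈12/5⌉ = 3 shifts, so k ≥ 3.
k = 3 works: Slot 1→Mbeki, Slot 2→Mbeki, Slot 3→Mbeki, Slot 4→Ferraro, Slot 5→Ferraro, Slot 6→Quispe, Slot 7→Quispe, Slot 8→Ferraro+Haddad, Slot 9→Quispe, Slot 10→Haddad+Yoon.
Loads: Mbeki 3, Ferraro 3, Quispe 3, Haddad 2, Yoon 1 — all ≤ 3.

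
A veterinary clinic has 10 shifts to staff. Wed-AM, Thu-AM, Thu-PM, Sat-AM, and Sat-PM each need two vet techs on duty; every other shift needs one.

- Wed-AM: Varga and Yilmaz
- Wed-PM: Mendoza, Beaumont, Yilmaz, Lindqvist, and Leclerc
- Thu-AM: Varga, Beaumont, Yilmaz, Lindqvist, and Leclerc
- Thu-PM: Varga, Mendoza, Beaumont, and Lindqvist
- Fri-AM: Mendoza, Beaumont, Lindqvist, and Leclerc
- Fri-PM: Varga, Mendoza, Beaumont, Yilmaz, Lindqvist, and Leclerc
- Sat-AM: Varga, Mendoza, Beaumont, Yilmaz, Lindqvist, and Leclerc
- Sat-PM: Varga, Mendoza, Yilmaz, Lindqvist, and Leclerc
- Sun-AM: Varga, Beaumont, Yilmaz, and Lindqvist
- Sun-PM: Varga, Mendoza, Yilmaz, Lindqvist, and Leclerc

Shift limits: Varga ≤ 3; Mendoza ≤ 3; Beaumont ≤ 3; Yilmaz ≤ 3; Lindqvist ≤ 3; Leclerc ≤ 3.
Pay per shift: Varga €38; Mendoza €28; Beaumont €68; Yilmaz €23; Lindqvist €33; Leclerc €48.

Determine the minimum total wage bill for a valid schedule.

€510

Wed-AM can only be covered by Varga and Yilmaz, so that assignment is forced.
Picking the cheapest available vet tech for each shift independently would cost €400, but that ignores the shift limits.
An optimal schedule: Wed-AM→Yilmaz+Varga, Wed-PM→Yilmaz, Thu-AM→Lindqvist+Leclerc, Thu-PM→Mendoza+Lindqvist, Fri-AM→Mendoza, Fri-PM→Lindqvist, Sat-AM→Varga+Leclerc, Sat-PM→Varga+Leclerc, Sun-AM→Yilmaz, Sun-PM→Mendoza.
Total: 23 + 38 + 23 + 33 + 48 + 28 + 33 + 28 + 33 + 38 + 48 + 38 + 48 + 23 + 28 = €510.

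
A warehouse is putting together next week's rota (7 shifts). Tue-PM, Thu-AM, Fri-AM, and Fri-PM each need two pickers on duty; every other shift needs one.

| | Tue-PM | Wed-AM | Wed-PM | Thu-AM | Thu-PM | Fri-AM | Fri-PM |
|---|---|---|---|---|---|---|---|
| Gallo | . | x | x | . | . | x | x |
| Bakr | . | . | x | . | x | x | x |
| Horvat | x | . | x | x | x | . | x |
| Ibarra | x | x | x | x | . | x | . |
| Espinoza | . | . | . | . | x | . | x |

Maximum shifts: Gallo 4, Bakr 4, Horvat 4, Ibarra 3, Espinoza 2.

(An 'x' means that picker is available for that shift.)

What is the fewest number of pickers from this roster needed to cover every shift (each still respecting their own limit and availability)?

11 slots to fill and no one can take more than 4, so at least ⌈11/4⌉ = 3 pickers are needed.
Gallo, Horvat, and Ibarra alone can cover everything: Tue-PM→Horvat+Ibarra, Wed-AM→Gallo, Wed-PM→Gallo, Thu-AM→Horvat+Ibarra, Thu-PM→Horvat, Fri-AM→Gallo+Ibarra, Fri-PM→Gallo+Horvat.

3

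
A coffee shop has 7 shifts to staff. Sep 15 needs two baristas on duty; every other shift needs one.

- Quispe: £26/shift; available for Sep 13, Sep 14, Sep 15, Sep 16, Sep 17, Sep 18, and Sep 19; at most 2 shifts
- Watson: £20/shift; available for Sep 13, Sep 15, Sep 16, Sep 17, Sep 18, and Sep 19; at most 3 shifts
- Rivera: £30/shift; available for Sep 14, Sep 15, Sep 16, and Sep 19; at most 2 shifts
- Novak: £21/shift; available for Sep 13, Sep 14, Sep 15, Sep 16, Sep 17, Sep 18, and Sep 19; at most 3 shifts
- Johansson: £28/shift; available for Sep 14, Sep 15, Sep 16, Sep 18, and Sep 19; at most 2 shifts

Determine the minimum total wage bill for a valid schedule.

£175

Picking the cheapest available barista for each shift independently would cost £162, but that ignores the shift limits.
An optimal schedule: Sep 13→Watson, Sep 14→Novak, Sep 15→Novak+Quispe, Sep 16→Novak, Sep 17→Watson, Sep 18→Watson, Sep 19→Quispe.
Total: 20 + 21 + 21 + 26 + 21 + 20 + 20 + 26 = £175.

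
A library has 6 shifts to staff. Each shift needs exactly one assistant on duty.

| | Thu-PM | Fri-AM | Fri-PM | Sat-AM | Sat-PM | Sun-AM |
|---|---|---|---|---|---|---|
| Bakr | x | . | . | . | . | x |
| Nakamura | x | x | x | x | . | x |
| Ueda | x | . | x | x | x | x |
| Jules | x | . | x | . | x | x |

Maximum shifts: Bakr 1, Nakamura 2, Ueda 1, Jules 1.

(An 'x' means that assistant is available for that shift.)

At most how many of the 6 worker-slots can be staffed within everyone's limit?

Total capacity across all assistants is 1+2+1+1 = 5, and 6 slots are needed, so at most 5 can be filled.
An assignment achieving 5: Thu-PM→Bakr, Fri-AM→Nakamura, Fri-PM→Jules, Sat-AM→Nakamura, Sat-PM→Ueda.
Loads: Bakr 1/1, Nakamura 2/2, Ueda 1/1, Jules 1/1.

5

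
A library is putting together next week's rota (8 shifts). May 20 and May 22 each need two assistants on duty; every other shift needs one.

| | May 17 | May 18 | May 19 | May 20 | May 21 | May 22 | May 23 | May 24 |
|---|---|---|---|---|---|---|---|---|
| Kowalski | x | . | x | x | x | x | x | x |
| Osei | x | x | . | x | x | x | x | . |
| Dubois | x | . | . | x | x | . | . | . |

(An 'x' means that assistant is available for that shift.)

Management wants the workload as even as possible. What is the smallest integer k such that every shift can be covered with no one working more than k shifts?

4

With 3 assistants and 10 worker-slots to fill, someone must work at least ⌈10/3⌉ = 4 shifts, so k ≥ 4.
k = 4 works: May 17→Osei, May 18→Osei, May 19→Kowalski, May 20→Osei+Dubois, May 21→Dubois, May 22→Kowalski+Osei, May 23→Kowalski, May 24→Kowalski.
Loads: Kowalski 4, Osei 4, Dubois 2 — all ≤ 4.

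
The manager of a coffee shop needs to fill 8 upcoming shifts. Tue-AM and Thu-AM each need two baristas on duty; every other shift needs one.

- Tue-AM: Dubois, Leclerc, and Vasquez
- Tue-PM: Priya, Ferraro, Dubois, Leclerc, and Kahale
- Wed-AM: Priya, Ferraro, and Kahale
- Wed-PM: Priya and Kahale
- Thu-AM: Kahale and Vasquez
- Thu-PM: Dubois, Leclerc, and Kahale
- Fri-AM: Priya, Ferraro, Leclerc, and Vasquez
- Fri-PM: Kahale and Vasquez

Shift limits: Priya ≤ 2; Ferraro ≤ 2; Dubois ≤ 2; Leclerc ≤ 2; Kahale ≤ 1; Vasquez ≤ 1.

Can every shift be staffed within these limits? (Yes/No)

Total capacity is 10 and 10 slots are needed, so capacity alone doesn't rule it out.
Shifts {Thu-AM, Fri-PM} need 3 worker-slots in total, but the baristas available for any of those shifts (Kahale and Vasquez) can supply at most 2 among them. So no valid schedule exists.

No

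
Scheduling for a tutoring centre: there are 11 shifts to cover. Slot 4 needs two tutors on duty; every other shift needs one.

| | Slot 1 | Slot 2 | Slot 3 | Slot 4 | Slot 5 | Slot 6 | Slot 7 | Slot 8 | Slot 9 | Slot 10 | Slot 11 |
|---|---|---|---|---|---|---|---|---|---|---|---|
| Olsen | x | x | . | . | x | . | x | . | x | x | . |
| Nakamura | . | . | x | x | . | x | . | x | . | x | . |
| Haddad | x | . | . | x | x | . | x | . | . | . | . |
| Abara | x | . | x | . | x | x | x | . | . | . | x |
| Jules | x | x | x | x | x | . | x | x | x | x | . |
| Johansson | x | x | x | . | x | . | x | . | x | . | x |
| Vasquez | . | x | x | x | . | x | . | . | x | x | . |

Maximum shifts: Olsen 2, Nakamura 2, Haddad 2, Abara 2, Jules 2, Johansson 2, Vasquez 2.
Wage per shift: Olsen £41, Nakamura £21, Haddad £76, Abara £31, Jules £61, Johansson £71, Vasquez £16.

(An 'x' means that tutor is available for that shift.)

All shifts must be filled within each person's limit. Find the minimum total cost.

Picking the cheapest available tutor for each shift independently would cost £262, but that ignores the shift limits.
An optimal schedule: Slot 1→Abara, Slot 2→Vasquez, Slot 3→Jules, Slot 4→Nakamura+Jules, Slot 5→Johansson, Slot 6→Vasquez, Slot 7→Johansson, Slot 8→Nakamura, Slot 9→Olsen, Slot 10→Olsen, Slot 11→Abara.
Total: 31 + 16 + 61 + 21 + 61 + 71 + 16 + 71 + 21 + 41 + 41 + 31 = £482.

£482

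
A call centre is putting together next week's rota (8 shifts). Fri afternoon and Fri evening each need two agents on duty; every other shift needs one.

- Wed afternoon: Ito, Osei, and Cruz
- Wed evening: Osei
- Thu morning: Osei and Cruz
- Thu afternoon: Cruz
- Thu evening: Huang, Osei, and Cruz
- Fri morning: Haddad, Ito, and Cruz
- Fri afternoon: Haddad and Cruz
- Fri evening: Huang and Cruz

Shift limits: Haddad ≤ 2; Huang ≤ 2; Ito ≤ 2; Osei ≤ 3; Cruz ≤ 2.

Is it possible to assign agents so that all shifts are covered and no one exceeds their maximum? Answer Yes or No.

No

Total capacity is 11 and 10 slots are needed, so capacity alone doesn't rule it out.
Shifts {Thu afternoon, Fri afternoon, Fri evening} need 5 worker-slots in total, but the agents available for any of those shifts (Haddad, Huang, and Cruz) can supply at most 4 among them. So no valid schedule exists.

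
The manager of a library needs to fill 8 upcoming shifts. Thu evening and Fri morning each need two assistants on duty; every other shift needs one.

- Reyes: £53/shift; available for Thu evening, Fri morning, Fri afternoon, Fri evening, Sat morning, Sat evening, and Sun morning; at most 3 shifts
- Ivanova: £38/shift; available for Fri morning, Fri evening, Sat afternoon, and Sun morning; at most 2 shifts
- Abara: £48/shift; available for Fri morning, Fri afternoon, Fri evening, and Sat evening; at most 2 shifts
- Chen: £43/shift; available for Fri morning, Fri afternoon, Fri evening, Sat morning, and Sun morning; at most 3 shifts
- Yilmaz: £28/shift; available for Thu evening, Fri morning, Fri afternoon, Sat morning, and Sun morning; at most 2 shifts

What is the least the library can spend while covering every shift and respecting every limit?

Thu evening can only be covered by Reyes and Yilmaz, so that assignment is forced.
Sat afternoon can only be covered by Ivanova, so that assignment is forced.
Picking the cheapest available assistant for each shift independently would cost £355, but that ignores the shift limits.
An optimal schedule: Thu evening→Yilmaz+Reyes, Fri morning→Chen+Abara, Fri afternoon→Chen, Fri evening→Ivanova, Sat morning→Yilmaz, Sat afternoon→Ivanova, Sat evening→Abara, Sun morning→Chen.
Total: 28 + 53 + 43 + 48 + 43 + 38 + 28 + 38 + 48 + 43 = £410.

£410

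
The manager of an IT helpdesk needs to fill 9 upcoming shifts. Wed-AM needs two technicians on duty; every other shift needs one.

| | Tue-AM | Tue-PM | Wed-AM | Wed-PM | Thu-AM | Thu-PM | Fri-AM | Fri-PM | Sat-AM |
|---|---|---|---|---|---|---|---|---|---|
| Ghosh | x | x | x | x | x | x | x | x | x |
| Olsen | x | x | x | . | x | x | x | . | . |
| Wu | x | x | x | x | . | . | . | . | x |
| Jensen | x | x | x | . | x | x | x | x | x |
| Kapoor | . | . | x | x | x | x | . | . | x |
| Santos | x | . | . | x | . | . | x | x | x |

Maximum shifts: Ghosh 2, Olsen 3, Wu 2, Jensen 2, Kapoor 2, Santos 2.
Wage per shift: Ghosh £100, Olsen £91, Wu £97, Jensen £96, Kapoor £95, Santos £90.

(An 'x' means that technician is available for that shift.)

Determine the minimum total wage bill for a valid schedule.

£932

Picking the cheapest available technician for each shift independently would cost £909, but that ignores the shift limits.
An optimal schedule: Tue-AM→Jensen, Tue-PM→Olsen, Wed-AM→Kapoor+Wu, Wed-PM→Santos, Thu-AM→Olsen, Thu-PM→Olsen, Fri-AM→Jensen, Fri-PM→Santos, Sat-AM→Kapoor.
Total: 96 + 91 + 95 + 97 + 90 + 91 + 91 + 96 + 90 + 95 = £932.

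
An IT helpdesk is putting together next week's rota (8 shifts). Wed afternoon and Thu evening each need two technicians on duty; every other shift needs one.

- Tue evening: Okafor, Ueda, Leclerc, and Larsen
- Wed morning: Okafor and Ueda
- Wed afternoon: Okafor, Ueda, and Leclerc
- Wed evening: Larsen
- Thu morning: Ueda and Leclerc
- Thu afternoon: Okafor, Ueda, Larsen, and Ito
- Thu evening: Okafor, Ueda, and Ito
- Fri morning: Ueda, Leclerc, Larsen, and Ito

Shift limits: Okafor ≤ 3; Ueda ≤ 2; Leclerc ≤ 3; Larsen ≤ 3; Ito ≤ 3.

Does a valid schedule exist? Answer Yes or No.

Yes

Wed evening can only be covered by Larsen, so that assignment is forced.
One valid schedule: Tue evening→Leclerc, Wed morning→Okafor, Wed afternoon→Okafor+Ueda, Wed evening→Larsen, Thu morning→Ueda, Thu afternoon→Larsen, Thu evening→Okafor+Ito, Fri morning→Leclerc.
Loads: Okafor 3/3, Ueda 2/2, Leclerc 2/3, Larsen 2/3, Ito 1/3 — all within limits.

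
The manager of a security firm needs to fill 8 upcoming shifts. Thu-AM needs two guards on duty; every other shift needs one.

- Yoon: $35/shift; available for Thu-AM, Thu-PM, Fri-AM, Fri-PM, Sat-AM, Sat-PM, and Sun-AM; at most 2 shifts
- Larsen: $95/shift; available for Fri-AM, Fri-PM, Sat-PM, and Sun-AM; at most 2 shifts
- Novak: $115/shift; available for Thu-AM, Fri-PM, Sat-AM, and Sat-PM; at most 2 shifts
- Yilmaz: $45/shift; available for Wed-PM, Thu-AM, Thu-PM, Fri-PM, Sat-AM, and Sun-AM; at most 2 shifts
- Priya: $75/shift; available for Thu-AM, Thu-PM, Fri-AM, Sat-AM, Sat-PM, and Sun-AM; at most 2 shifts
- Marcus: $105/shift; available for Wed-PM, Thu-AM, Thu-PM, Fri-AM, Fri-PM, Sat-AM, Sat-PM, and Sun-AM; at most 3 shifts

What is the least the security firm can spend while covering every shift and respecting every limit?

Picking the cheapest available guard for each shift independently would cost $335, but that ignores the shift limits.
An optimal schedule: Wed-PM→Yilmaz, Thu-AM→Priya+Marcus, Thu-PM→Yoon, Fri-AM→Yoon, Fri-PM→Yilmaz, Sat-AM→Priya, Sat-PM→Larsen, Sun-AM→Larsen.
Total: 45 + 75 + 105 + 35 + 35 + 45 + 75 + 95 + 95 = $605.

$605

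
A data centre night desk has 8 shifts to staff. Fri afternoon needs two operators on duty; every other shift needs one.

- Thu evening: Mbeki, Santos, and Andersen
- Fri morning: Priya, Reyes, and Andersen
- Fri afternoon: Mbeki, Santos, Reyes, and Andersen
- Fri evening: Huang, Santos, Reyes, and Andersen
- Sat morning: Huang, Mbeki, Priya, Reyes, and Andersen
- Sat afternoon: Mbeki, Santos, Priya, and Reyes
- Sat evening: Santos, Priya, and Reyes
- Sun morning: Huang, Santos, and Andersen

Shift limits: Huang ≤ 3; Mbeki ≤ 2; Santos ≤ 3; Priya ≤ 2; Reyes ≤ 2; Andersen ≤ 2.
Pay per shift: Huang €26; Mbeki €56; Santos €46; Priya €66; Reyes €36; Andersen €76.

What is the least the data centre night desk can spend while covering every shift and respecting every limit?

Picking the cheapest available operator for each shift independently would cost €314, but that ignores the shift limits.
An optimal schedule: Thu evening→Santos, Fri morning→Reyes, Fri afternoon→Santos+Mbeki, Fri evening→Huang, Sat morning→Huang, Sat afternoon→Santos, Sat evening→Reyes, Sun morning→Huang.
Total: 46 + 36 + 46 + 56 + 26 + 26 + 46 + 36 + 26 = €344.

€344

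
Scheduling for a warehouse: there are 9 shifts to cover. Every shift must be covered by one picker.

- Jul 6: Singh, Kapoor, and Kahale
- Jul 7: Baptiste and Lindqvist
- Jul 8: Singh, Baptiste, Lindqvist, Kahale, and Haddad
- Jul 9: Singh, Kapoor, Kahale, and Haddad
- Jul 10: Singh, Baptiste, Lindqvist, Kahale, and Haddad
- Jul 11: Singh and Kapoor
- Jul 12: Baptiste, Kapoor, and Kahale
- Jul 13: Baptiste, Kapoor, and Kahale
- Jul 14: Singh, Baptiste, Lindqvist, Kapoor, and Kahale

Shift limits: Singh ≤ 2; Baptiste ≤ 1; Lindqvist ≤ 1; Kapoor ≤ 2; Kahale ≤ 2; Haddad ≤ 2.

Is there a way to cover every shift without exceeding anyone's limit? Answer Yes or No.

One valid schedule: Jul 6→Singh, Jul 7→Baptiste, Jul 8→Lindqvist, Jul 9→Kahale, Jul 10→Haddad, Jul 11→Singh, Jul 12→Kapoor, Jul 13→Kapoor, Jul 14→Kahale.
Loads: Singh 2/2, Baptiste 1/1, Lindqvist 1/1, Kapoor 2/2, Kahale 2/2, Haddad 1/2 — all within limits.

Yes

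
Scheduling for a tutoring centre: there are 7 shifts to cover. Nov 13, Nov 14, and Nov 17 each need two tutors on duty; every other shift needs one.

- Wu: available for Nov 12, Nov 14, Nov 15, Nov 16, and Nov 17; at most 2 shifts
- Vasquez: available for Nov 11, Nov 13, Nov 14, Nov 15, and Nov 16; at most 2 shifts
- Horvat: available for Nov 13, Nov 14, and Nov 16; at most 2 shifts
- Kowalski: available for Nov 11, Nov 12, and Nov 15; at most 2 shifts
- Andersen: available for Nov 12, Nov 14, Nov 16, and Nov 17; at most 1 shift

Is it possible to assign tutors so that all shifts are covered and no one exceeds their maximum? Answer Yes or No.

No

Total capacity is 2+2+2+2+1 = 9 but 10 worker-slots are needed — infeasible.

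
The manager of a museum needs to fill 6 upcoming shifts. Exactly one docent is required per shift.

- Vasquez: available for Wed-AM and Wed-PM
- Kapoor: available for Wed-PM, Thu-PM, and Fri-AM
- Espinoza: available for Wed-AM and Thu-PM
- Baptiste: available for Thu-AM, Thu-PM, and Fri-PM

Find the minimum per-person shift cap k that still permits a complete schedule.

With 4 docents and 6 worker-slots to fill, someone must work at least ⌈6/4⌉ = 2 shifts, so k ≥ 2.
k = 2 works: Wed-AM→Vasquez, Wed-PM→Vasquez, Thu-AM→Baptiste, Thu-PM→Kapoor, Fri-AM→Kapoor, Fri-PM→Baptiste.
Loads: Vasquez 2, Kapoor 2, Espinoza 0, Baptiste 2 — all ≤ 2.

2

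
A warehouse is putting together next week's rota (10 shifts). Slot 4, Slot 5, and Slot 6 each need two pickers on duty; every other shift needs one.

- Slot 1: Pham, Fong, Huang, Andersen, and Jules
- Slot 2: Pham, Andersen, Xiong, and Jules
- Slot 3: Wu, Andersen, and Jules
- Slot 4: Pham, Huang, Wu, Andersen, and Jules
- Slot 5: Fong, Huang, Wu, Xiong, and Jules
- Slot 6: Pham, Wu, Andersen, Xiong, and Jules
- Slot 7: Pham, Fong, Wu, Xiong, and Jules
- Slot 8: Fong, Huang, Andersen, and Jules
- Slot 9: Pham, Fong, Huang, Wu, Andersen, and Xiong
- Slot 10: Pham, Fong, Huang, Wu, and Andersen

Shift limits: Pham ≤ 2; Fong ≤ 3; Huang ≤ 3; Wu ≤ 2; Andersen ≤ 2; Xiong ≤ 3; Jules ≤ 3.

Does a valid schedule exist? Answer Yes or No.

Yes

One valid schedule: Slot 1→Pham, Slot 2→Pham, Slot 3→Wu, Slot 4→Huang+Wu, Slot 5→Huang+Xiong, Slot 6→Andersen+Xiong, Slot 7→Fong, Slot 8→Fong, Slot 9→Huang, Slot 10→Fong.
Loads: Pham 2/2, Fong 3/3, Huang 3/3, Wu 2/2, Andersen 1/2, Xiong 2/3, Jules 0/3 — all within limits.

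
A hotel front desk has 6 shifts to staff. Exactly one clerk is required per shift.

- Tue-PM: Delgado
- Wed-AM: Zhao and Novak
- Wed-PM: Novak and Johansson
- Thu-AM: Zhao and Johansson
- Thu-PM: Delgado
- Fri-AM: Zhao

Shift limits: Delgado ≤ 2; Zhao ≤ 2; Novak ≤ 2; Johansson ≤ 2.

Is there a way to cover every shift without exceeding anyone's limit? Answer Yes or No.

Yes

Tue-PM can only be covered by Delgado, so that assignment is forced.
Thu-PM can only be covered by Delgado, so that assignment is forced.
Fri-AM can only be covered by Zhao, so that assignment is forced.
One valid schedule: Tue-PM→Delgado, Wed-AM→Zhao, Wed-PM→Novak, Thu-AM→Johansson, Thu-PM→Delgado, Fri-AM→Zhao.
Loads: Delgado 2/2, Zhao 2/2, Novak 1/2, Johansson 1/2 — all within limits.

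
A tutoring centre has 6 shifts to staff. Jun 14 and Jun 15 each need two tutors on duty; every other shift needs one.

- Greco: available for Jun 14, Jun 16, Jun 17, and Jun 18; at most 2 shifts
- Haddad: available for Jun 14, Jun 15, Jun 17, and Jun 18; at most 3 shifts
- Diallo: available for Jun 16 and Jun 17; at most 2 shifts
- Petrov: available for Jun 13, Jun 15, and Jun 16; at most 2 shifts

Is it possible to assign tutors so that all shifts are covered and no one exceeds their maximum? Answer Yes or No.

Yes

Jun 13 can only be covered by Petrov, so that assignment is forced.
Jun 14 can only be covered by Greco and Haddad, so that assignment is forced.
Jun 15 can only be covered by Haddad and Petrov, so that assignment is forced.
One valid schedule: Jun 13→Petrov, Jun 14→Greco+Haddad, Jun 15→Haddad+Petrov, Jun 16→Diallo, Jun 17→Haddad, Jun 18→Greco.
Loads: Greco 2/2, Haddad 3/3, Diallo 1/2, Petrov 2/2 — all within limits.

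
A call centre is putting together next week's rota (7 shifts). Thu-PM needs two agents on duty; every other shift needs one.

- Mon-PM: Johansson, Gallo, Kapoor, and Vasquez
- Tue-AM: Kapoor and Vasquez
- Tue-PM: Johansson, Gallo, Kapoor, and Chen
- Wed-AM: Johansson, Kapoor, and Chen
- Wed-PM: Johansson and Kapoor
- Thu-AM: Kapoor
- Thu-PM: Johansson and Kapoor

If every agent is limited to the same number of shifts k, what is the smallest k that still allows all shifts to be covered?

2

With 5 agents and 8 worker-slots to fill, someone must work at least ⌈8/5⌉ = 2 shifts, so k ≥ 2.
k = 2 works: Mon-PM→Gallo, Tue-AM→Vasquez, Tue-PM→Gallo, Wed-AM→Chen, Wed-PM→Johansson, Thu-AM→Kapoor, Thu-PM→Johansson+Kapoor.
Loads: Johansson 2, Gallo 2, Kapoor 2, Chen 1, Vasquez 1 — all ≤ 2.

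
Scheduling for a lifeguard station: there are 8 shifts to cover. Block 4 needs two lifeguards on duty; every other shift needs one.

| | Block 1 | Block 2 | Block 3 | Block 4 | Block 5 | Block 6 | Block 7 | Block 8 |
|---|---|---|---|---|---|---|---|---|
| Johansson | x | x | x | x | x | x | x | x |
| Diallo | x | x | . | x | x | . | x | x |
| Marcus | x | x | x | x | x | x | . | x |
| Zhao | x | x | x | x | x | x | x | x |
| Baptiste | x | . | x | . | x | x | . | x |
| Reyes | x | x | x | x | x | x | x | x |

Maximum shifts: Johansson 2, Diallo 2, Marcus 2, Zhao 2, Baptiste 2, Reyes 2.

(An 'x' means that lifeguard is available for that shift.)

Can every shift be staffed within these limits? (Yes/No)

One valid schedule: Block 1→Diallo, Block 2→Johansson, Block 3→Marcus, Block 4→Zhao+Reyes, Block 5→Diallo, Block 6→Marcus, Block 7→Johansson, Block 8→Zhao.
Loads: Johansson 2/2, Diallo 2/2, Marcus 2/2, Zhao 2/2, Baptiste 0/2, Reyes 1/2 — all within limits.

Yes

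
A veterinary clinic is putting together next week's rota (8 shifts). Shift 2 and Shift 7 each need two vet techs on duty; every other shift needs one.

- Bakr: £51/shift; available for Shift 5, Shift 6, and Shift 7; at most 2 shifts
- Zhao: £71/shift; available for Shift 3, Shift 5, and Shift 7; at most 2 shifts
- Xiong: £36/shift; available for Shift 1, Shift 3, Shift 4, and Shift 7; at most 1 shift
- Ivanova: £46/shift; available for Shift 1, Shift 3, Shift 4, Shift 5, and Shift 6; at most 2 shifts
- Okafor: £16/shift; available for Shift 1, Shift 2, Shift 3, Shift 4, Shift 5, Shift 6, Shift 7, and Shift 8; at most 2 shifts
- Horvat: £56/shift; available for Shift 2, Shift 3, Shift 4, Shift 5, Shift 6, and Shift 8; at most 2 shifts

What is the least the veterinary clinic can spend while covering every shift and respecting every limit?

£445

Shift 2 can only be covered by Okafor and Horvat, so that assignment is forced.
Picking the cheapest available vet tech for each shift independently would cost £220, but that ignores the shift limits.
An optimal schedule: Shift 1→Xiong, Shift 2→Okafor+Horvat, Shift 3→Horvat, Shift 4→Ivanova, Shift 5→Bakr, Shift 6→Ivanova, Shift 7→Bakr+Zhao, Shift 8→Okafor.
Total: 36 + 16 + 56 + 56 + 46 + 51 + 46 + 51 + 71 + 16 = £445.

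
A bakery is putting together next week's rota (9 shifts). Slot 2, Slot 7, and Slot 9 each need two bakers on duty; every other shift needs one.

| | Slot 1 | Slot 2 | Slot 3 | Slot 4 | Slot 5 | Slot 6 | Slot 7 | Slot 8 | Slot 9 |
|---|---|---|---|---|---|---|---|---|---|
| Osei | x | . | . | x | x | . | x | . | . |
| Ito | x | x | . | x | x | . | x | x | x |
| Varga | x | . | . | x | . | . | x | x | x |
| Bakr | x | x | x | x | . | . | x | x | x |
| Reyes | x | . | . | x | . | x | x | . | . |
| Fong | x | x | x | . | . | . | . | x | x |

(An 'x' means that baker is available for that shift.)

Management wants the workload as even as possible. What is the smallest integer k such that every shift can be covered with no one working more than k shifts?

With 6 bakers and 12 worker-slots to fill, someone must work at least ⌈12/6⌉ = 2 shifts, so k ≥ 2.
k = 2 works: Slot 1→Fong, Slot 2→Ito+Bakr, Slot 3→Bakr, Slot 4→Osei, Slot 5→Osei, Slot 6→Reyes, Slot 7→Varga+Reyes, Slot 8→Ito, Slot 9→Varga+Fong.
Loads: Osei 2, Ito 2, Varga 2, Bakr 2, Reyes 2, Fong 2 — all ≤ 2.

2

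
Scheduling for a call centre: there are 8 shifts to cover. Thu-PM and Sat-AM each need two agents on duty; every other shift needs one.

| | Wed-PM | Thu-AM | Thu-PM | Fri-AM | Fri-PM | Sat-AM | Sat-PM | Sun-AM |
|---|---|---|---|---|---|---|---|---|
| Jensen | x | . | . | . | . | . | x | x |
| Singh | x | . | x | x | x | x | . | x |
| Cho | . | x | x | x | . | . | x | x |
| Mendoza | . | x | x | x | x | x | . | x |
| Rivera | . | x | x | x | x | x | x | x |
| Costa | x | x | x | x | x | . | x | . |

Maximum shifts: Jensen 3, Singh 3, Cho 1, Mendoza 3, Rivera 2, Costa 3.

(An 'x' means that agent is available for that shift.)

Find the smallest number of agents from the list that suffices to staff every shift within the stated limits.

4

10 slots to fill and no one can take more than 3, so at least ⌈10/3⌉ = 4 agents are needed.
Jensen, Singh, Cho, and Mendoza alone can cover everything: Wed-PM→Jensen, Thu-AM→Cho, Thu-PM→Singh+Mendoza, Fri-AM→Mendoza, Fri-PM→Singh, Sat-AM→Singh+Mendoza, Sat-PM→Jensen, Sun-AM→Jensen.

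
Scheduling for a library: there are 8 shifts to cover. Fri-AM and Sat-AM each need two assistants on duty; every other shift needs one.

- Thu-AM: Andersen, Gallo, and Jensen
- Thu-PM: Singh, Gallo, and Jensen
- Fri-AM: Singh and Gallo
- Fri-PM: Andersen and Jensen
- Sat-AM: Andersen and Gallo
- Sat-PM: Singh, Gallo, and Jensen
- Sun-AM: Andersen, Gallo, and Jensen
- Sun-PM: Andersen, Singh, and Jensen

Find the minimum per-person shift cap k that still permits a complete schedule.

3

With 4 assistants and 10 worker-slots to fill, someone must work at least ⌈10/4⌉ = 3 shifts, so k ≥ 3.
k = 3 works: Thu-AM→Andersen, Thu-PM→Singh, Fri-AM→Singh+Gallo, Fri-PM→Andersen, Sat-AM→Andersen+Gallo, Sat-PM→Singh, Sun-AM→Gallo, Sun-PM→Jensen.
Loads: Andersen 3, Singh 3, Gallo 3, Jensen 1 — all ≤ 3.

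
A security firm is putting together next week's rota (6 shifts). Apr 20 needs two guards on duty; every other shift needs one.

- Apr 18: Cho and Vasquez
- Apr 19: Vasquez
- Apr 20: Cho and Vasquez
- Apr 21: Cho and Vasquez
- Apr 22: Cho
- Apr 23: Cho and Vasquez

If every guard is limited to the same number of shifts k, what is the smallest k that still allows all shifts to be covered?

4

With 2 guards and 7 worker-slots to fill, someone must work at least ⌈7/2⌉ = 4 shifts, so k ≥ 4.
k = 4 works: Apr 18→Cho, Apr 19→Vasquez, Apr 20→Cho+Vasquez, Apr 21→Cho, Apr 22→Cho, Apr 23→Vasquez.
Loads: Cho 4, Vasquez 3 — all ≤ 4.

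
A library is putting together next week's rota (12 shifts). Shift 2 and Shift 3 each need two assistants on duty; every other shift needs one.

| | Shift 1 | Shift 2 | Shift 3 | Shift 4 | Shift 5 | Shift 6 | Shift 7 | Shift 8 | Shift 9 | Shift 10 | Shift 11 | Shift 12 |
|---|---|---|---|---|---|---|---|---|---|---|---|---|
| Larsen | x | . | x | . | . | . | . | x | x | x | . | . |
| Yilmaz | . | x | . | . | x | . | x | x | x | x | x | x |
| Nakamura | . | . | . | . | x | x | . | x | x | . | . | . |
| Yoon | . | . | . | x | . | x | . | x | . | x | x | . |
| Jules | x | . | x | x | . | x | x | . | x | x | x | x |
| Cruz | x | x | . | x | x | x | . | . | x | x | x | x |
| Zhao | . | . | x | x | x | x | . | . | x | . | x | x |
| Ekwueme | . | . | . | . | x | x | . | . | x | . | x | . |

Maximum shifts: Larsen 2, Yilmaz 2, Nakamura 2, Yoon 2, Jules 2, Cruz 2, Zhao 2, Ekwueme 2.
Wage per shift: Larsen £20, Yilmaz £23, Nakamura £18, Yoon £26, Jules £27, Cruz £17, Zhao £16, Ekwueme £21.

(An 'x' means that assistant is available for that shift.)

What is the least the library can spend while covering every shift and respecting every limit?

Shift 2 can only be covered by Yilmaz and Cruz, so that assignment is forced.
Picking the cheapest available assistant for each shift independently would cost £247, but that ignores the shift limits.
An optimal schedule: Shift 1→Cruz, Shift 2→Cruz+Yilmaz, Shift 3→Zhao+Larsen, Shift 4→Yoon, Shift 5→Nakamura, Shift 6→Ekwueme, Shift 7→Yilmaz, Shift 8→Nakamura, Shift 9→Ekwueme, Shift 10→Larsen, Shift 11→Yoon, Shift 12→Zhao.
Total: 17 + 17 + 23 + 16 + 20 + 26 + 18 + 21 + 23 + 18 + 21 + 20 + 26 + 16 = £282.

£282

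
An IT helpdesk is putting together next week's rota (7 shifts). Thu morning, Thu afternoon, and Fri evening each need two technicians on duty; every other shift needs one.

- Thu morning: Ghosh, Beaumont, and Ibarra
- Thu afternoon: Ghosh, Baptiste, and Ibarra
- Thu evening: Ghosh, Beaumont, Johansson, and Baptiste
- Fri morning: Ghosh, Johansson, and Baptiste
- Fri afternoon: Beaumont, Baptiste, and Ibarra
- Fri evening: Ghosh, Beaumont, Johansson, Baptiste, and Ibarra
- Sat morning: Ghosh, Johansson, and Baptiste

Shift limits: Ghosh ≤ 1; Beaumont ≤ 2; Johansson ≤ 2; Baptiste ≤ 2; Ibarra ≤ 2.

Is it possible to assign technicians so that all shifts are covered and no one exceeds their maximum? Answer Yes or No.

Total capacity is 1+2+2+2+2 = 9 but 10 worker-slots are needed — infeasible.

No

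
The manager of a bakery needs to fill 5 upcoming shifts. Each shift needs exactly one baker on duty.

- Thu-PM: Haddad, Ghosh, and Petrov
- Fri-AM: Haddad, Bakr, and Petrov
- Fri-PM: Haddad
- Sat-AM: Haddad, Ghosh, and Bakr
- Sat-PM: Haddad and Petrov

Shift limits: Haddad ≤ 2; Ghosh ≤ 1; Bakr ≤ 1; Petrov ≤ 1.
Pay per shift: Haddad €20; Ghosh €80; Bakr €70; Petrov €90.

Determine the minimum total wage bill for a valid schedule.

€280

Fri-PM can only be covered by Haddad, so that assignment is forced.
Picking the cheapest available baker for each shift independently would cost €100, but that ignores the shift limits.
An optimal schedule: Thu-PM→Ghosh, Fri-AM→Petrov, Fri-PM→Haddad, Sat-AM→Bakr, Sat-PM→Haddad.
Total: 80 + 90 + 20 + 70 + 20 = €280.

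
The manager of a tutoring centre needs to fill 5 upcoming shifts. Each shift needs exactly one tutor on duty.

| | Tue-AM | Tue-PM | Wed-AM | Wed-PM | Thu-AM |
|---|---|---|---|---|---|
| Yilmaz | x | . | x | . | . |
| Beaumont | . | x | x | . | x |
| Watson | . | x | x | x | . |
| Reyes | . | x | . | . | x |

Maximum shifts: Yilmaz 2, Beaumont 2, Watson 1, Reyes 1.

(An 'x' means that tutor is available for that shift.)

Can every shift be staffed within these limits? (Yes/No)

Tue-AM can only be covered by Yilmaz, so that assignment is forced.
Wed-PM can only be covered by Watson, so that assignment is forced.
One valid schedule: Tue-AM→Yilmaz, Tue-PM→Beaumont, Wed-AM→Yilmaz, Wed-PM→Watson, Thu-AM→Beaumont.
Loads: Yilmaz 2/2, Beaumont 2/2, Watson 1/1, Reyes 0/1 — all within limits.

Yes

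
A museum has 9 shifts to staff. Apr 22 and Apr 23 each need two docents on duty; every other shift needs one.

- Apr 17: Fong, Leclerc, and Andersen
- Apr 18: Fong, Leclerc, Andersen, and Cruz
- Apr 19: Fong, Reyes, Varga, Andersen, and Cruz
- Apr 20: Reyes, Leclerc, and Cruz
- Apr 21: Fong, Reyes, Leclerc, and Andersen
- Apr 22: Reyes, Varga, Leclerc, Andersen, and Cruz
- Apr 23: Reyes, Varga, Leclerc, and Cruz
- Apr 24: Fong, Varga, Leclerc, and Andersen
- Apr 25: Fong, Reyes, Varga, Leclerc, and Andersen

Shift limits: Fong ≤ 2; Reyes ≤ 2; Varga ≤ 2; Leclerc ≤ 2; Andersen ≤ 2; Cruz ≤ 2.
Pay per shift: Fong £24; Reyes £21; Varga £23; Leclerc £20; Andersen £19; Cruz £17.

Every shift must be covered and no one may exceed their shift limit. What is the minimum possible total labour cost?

Picking the cheapest available docent for each shift independently would cost £200, but that ignores the shift limits.
An optimal schedule: Apr 17→Andersen, Apr 18→Cruz, Apr 19→Reyes, Apr 20→Cruz, Apr 21→Andersen, Apr 22→Reyes+Varga, Apr 23→Leclerc+Varga, Apr 24→Leclerc, Apr 25→Fong.
Total: 19 + 17 + 21 + 17 + 19 + 21 + 23 + 20 + 23 + 20 + 24 = £224.

£224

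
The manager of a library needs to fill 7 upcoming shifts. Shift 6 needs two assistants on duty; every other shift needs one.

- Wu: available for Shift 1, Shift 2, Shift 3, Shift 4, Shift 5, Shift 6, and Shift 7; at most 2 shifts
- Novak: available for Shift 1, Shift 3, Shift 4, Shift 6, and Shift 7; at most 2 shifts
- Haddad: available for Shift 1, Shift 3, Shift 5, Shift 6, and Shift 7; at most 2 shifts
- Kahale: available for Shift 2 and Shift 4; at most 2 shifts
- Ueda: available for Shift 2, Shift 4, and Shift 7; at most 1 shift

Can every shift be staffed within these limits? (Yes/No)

Yes

One valid schedule: Shift 1→Wu, Shift 2→Kahale, Shift 3→Novak, Shift 4→Kahale, Shift 5→Wu, Shift 6→Novak+Haddad, Shift 7→Haddad.
Loads: Wu 2/2, Novak 2/2, Haddad 2/2, Kahale 2/2, Ueda 0/1 — all within limits.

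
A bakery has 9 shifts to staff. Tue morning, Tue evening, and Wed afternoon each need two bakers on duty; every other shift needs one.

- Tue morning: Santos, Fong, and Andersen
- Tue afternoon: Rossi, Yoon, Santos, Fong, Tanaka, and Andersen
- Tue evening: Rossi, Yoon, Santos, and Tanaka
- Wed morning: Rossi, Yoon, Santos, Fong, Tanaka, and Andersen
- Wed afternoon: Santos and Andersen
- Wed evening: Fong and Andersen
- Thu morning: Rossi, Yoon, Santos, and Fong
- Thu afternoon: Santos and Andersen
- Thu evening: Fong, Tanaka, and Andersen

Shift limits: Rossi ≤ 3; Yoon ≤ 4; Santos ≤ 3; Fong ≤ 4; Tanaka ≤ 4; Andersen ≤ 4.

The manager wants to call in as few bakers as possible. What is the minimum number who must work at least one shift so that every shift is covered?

12 slots to fill and no one can take more than 4, so at least ⌈12/4⌉ = 3 bakers are needed.
No set of 3 bakers can cover every shift (each such set leaves at least one shift with no one available or exceeds a cap).
Rossi, Yoon, Santos, and Andersen alone can cover everything: Tue morning→Santos+Andersen, Tue afternoon→Rossi, Tue evening→Rossi+Yoon, Wed morning→Yoon, Wed afternoon→Santos+Andersen, Wed evening→Andersen, Thu morning→Rossi, Thu afternoon→Santos, Thu evening→Andersen.

4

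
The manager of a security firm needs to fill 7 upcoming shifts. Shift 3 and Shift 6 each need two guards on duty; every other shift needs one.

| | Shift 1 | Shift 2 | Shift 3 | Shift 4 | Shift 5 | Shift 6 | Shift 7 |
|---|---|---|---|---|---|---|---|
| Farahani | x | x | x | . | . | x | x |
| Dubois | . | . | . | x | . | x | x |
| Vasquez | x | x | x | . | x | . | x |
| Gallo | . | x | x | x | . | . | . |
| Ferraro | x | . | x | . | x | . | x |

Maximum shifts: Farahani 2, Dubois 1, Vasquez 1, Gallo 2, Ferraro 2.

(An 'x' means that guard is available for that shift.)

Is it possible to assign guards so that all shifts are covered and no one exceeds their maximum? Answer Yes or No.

Total capacity is 2+1+1+2+2 = 8 but 9 worker-slots are needed — infeasible.

No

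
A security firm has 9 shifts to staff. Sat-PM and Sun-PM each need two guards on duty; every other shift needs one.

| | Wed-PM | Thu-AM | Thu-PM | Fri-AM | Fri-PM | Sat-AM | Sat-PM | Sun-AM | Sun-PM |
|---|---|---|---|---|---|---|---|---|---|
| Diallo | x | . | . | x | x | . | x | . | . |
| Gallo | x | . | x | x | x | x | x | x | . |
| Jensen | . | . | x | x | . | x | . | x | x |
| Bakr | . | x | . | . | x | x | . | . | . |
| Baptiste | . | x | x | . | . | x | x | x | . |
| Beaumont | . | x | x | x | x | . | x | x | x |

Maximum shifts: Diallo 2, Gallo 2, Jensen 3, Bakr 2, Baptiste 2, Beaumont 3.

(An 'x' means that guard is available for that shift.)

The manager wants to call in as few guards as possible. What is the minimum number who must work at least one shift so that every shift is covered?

5

11 slots to fill and no one can take more than 3, so at least ⌈11/3⌉ = 4 guards are needed.
Any 4 guards together have capacity at most 3+3+2+2 = 10 < 11 slots, so 4 can never suffice.
Diallo, Gallo, Jensen, Bakr, and Beaumont alone can cover everything: Wed-PM→Diallo, Thu-AM→Bakr, Thu-PM→Gallo, Fri-AM→Jensen, Fri-PM→Bakr, Sat-AM→Gallo, Sat-PM→Diallo+Beaumont, Sun-AM→Jensen, Sun-PM→Jensen+Beaumont.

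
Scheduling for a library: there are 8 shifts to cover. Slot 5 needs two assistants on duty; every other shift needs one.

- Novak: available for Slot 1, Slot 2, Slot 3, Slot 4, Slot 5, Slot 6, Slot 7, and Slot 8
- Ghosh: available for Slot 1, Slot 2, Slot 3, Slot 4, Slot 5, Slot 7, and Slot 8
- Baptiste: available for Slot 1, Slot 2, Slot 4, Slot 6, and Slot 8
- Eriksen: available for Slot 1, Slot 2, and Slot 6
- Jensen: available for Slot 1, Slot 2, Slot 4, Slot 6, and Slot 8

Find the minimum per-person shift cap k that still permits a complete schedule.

With 5 assistants and 9 worker-slots to fill, someone must work at least ⌈9/5⌉ = 2 shifts, so k ≥ 2.
k = 2 works: Slot 1→Eriksen, Slot 2→Eriksen, Slot 3→Novak, Slot 4→Baptiste, Slot 5→Novak+Ghosh, Slot 6→Baptiste, Slot 7→Ghosh, Slot 8→Jensen.
Loads: Novak 2, Ghosh 2, Baptiste 2, Eriksen 2, Jensen 1 — all ≤ 2.

2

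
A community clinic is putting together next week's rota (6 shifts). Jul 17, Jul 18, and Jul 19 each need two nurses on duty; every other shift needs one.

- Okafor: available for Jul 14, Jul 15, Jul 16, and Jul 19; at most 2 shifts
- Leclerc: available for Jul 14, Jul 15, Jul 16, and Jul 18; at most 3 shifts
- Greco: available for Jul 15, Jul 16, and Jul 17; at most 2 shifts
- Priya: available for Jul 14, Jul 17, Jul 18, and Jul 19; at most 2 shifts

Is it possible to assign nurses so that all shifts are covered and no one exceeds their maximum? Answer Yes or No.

No

Total capacity is 9 and 9 slots are needed, so capacity alone doesn't rule it out.
Shifts {Jul 17, Jul 18, Jul 19} need 6 worker-slots in total, but the nurses available for any of those shifts (Okafor, Leclerc, Greco, and Priya) can supply at most 5 among them. So no valid schedule exists.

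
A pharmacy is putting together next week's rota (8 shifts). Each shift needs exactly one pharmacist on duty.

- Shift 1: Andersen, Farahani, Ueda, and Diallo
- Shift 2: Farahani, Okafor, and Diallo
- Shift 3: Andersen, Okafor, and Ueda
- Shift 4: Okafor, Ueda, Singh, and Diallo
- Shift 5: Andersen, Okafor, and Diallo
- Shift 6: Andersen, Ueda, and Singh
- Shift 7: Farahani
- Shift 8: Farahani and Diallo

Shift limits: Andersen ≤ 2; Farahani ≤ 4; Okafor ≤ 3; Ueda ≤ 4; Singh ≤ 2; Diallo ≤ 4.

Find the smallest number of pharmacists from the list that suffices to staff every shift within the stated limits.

3

8 slots to fill and no one can take more than 4, so at least ⌈8/4⌉ = 2 pharmacists are needed.
No set of 2 pharmacists can cover every shift (each such set leaves at least one shift with no one available or exceeds a cap).
Andersen, Farahani, and Okafor alone can cover everything: Shift 1→Andersen, Shift 2→Farahani, Shift 3→Okafor, Shift 4→Okafor, Shift 5→Okafor, Shift 6→Andersen, Shift 7→Farahani, Shift 8→Farahani.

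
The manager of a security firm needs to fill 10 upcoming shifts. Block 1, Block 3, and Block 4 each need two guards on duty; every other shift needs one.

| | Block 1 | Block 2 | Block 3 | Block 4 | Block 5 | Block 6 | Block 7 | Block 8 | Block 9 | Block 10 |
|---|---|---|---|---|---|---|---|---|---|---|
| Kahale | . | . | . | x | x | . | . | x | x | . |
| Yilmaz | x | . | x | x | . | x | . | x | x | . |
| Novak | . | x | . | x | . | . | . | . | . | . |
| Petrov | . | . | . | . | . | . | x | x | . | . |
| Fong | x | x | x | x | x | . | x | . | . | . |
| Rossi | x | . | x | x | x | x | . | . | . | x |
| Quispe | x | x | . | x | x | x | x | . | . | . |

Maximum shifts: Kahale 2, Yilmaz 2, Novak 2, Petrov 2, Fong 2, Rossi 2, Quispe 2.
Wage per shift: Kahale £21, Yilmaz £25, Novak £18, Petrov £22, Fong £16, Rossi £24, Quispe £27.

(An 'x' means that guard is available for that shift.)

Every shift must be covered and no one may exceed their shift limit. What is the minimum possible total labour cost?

£279

Block 10 can only be covered by Rossi, so that assignment is forced.
Picking the cheapest available guard for each shift independently would cost £252, but that ignores the shift limits.
An optimal schedule: Block 1→Yilmaz+Quispe, Block 2→Novak, Block 3→Fong+Rossi, Block 4→Novak+Kahale, Block 5→Fong, Block 6→Yilmaz, Block 7→Petrov, Block 8→Petrov, Block 9→Kahale, Block 10→Rossi.
Total: 25 + 27 + 18 + 16 + 24 + 18 + 21 + 16 + 25 + 22 + 22 + 21 + 24 = £279.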